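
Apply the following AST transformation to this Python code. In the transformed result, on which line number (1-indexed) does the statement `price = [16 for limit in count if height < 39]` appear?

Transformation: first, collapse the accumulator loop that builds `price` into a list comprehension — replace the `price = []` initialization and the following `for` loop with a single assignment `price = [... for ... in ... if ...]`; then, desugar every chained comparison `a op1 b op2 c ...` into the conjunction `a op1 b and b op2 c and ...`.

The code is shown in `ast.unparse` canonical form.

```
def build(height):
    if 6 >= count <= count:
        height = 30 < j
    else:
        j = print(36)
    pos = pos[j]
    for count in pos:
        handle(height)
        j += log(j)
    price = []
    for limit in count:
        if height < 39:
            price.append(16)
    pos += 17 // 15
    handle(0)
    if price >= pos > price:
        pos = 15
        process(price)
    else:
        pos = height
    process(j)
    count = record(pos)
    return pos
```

10

Transformed code:
def build(height):
    if 6 >= count and count <= count:
        height = 30 < j
    else:
        j = print(36)
    pos = pos[j]
    for count in pos:
        handle(height)
        j += log(j)
    price = [16 for limit in count if height < 39]
    pos += 17 // 15
    handle(0)
    if price >= pos and pos > price:
        pos = 15
        process(price)
    else:
        pos = height
    process(j)
    count = record(pos)
    return pos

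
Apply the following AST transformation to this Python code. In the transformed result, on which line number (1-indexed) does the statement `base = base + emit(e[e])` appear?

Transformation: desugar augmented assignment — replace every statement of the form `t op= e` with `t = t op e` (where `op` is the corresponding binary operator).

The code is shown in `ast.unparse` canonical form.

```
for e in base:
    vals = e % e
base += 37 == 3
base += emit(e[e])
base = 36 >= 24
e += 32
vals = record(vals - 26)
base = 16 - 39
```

4

Transformed code:
for e in base:
    vals = e % e
base = base + (37 == 3)
base = base + emit(e[e])
base = 36 >= 24
e = e + 32
vals = record(vals - 26)
base = 16 - 39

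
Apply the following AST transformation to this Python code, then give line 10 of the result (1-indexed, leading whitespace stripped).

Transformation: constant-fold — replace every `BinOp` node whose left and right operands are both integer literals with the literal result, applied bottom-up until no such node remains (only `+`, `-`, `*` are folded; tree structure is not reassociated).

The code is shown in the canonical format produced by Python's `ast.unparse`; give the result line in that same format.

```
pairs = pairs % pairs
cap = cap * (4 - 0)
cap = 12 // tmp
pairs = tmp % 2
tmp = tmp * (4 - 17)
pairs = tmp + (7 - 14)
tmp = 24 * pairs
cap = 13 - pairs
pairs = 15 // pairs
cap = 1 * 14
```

cap = 14

Transformed code:
pairs = pairs % pairs
cap = cap * 4
cap = 12 // tmp
pairs = tmp % 2
tmp = tmp * -13
pairs = tmp + -7
tmp = 24 * pairs
cap = 13 - pairs
pairs = 15 // pairs
cap = 14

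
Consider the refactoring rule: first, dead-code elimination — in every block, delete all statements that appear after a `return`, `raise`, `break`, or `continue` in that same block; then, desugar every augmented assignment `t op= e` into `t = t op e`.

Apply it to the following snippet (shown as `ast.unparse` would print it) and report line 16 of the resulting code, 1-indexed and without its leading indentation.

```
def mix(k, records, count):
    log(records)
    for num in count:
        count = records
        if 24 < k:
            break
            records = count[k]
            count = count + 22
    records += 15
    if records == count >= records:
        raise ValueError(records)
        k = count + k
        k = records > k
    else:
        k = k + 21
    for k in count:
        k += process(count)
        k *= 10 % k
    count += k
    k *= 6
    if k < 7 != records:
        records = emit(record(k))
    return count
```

k = k * 6

Transformed code:
def mix(k, records, count):
    log(records)
    for num in count:
        count = records
        if 24 < k:
            break
    records = records + 15
    if records == count >= records:
        raise ValueError(records)
    else:
        k = k + 21
    for k in count:
        k = k + process(count)
        k = k * (10 % k)
    count = count + k
    k = k * 6
    if k < 7 != records:
        records = emit(record(k))
    return count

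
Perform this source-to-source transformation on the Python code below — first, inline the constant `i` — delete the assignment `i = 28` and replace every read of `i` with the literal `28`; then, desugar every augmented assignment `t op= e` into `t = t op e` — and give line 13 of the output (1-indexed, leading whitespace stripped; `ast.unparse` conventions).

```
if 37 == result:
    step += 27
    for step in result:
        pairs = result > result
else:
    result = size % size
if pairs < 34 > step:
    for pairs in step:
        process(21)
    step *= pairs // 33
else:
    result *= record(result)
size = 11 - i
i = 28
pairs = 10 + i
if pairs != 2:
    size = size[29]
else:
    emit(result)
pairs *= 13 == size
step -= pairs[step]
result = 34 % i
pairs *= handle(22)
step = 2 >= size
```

Transformed code:
if 37 == result:
    step = step + 27
    for step in result:
        pairs = result > result
else:
    result = size % size
if pairs < 34 > step:
    for pairs in step:
        process(21)
    step = step * (pairs // 33)
else:
    result = result * record(result)
size = 11 - 28
pairs = 10 + 28
if pairs != 2:
    size = size[29]
else:
    emit(result)
pairs = pairs * (13 == size)
step = step - pairs[step]
result = 34 % 28
pairs = pairs * handle(22)
step = 2 >= size

size = 11 - 28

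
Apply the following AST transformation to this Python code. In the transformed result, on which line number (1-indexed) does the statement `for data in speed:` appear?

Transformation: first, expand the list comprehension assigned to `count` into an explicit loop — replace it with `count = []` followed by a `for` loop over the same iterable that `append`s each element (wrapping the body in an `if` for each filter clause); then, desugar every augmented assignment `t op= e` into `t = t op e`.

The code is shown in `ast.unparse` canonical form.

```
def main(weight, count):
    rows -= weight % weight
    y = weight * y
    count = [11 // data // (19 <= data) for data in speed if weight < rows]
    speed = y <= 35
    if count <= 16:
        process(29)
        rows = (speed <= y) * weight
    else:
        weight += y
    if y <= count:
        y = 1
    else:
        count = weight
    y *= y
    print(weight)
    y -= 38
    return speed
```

Transformed code:
def main(weight, count):
    rows = rows - weight % weight
    y = weight * y
    count = []
    for data in speed:
        if weight < rows:
            count.append(11 // data // (19 <= data))
    speed = y <= 35
    if count <= 16:
        process(29)
        rows = (speed <= y) * weight
    else:
        weight = weight + y
    if y <= count:
        y = 1
    else:
        count = weight
    y = y * y
    print(weight)
    y = y - 38
    return speed

5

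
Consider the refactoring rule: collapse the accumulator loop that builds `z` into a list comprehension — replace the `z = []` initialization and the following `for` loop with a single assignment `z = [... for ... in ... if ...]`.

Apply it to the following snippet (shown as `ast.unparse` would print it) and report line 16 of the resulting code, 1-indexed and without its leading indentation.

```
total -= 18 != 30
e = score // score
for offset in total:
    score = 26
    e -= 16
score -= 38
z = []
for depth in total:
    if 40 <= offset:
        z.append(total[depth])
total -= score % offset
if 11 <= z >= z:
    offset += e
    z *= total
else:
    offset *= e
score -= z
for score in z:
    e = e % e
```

Transformed code:
total -= 18 != 30
e = score // score
for offset in total:
    score = 26
    e -= 16
score -= 38
z = [total[depth] for depth in total if 40 <= offset]
total -= score % offset
if 11 <= z >= z:
    offset += e
    z *= total
else:
    offset *= e
score -= z
for score in z:
    e = e % e

e = e % e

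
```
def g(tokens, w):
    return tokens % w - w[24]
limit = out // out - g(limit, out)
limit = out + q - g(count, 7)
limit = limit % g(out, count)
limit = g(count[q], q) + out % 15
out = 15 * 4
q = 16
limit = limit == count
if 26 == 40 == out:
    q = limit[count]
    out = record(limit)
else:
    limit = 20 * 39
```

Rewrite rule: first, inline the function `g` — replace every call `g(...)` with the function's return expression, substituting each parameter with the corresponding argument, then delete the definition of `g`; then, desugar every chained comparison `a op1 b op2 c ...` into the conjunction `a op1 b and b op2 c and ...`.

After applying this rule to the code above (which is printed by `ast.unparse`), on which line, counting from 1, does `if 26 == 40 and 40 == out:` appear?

8

Transformed code:
limit = out // out - (limit % out - out[24])
limit = out + q - (count % 7 - 7[24])
limit = limit % (out % count - count[24])
limit = count[q] % q - q[24] + out % 15
out = 15 * 4
q = 16
limit = limit == count
if 26 == 40 and 40 == out:
    q = limit[count]
    out = record(limit)
else:
    limit = 20 * 39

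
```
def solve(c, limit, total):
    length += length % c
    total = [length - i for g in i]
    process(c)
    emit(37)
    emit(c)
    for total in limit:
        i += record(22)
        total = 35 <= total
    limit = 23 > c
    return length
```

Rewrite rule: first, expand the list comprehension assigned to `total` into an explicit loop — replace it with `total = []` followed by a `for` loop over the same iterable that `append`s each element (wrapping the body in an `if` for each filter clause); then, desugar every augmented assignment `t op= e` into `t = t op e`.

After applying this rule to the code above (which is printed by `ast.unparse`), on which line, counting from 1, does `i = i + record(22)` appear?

10

Transformed code:
def solve(c, limit, total):
    length = length + length % c
    total = []
    for g in i:
        total.append(length - i)
    process(c)
    emit(37)
    emit(c)
    for total in limit:
        i = i + record(22)
        total = 35 <= total
    limit = 23 > c
    return length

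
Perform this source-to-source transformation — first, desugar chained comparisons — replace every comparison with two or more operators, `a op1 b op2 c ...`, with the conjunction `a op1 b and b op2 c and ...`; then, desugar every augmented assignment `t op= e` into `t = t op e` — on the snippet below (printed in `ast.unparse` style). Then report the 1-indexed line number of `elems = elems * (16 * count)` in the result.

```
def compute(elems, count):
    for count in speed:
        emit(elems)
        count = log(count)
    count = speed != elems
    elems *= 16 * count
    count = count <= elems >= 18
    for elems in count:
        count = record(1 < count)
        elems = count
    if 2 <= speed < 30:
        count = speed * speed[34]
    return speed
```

Transformed code:
def compute(elems, count):
    for count in speed:
        emit(elems)
        count = log(count)
    count = speed != elems
    elems = elems * (16 * count)
    count = count <= elems and elems >= 18
    for elems in count:
        count = record(1 < count)
        elems = count
    if 2 <= speed and speed < 30:
        count = speed * speed[34]
    return speed

6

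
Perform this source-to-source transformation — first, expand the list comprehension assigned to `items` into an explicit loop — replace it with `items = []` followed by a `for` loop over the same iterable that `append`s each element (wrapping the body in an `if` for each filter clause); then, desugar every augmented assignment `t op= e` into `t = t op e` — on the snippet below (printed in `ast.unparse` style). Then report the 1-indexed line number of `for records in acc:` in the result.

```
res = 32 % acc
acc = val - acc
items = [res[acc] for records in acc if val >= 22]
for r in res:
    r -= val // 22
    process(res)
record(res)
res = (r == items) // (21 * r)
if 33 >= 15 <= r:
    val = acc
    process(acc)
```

4

Transformed code:
res = 32 % acc
acc = val - acc
items = []
for records in acc:
    if val >= 22:
        items.append(res[acc])
for r in res:
    r = r - val // 22
    process(res)
record(res)
res = (r == items) // (21 * r)
if 33 >= 15 <= r:
    val = acc
    process(acc)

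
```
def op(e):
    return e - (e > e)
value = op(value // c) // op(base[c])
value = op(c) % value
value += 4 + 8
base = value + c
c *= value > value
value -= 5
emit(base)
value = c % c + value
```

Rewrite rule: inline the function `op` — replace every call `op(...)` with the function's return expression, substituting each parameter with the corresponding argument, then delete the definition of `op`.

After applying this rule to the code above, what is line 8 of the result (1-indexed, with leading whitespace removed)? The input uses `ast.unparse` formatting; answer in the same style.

Transformed code:
value = (value // c - (value // c > value // c)) // (base[c] - (base[c] > base[c]))
value = (c - (c > c)) % value
value += 4 + 8
base = value + c
c *= value > value
value -= 5
emit(base)
value = c % c + value

value = c % c + value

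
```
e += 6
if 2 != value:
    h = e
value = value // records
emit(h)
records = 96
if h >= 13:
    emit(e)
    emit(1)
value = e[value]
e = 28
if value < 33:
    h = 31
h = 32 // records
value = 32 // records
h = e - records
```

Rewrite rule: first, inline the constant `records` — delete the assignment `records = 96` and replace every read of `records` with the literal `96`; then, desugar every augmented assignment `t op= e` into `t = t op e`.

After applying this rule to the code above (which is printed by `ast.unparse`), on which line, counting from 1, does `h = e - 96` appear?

Transformed code:
e = e + 6
if 2 != value:
    h = e
value = value // 96
emit(h)
if h >= 13:
    emit(e)
    emit(1)
value = e[value]
e = 28
if value < 33:
    h = 31
h = 32 // 96
value = 32 // 96
h = e - 96

15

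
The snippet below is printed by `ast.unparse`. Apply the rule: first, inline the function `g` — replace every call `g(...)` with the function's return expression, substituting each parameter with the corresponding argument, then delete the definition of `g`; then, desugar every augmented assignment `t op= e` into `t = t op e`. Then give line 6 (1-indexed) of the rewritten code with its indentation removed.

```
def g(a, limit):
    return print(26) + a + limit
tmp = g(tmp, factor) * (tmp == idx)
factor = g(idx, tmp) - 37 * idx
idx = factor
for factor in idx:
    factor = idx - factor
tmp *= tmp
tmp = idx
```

tmp = tmp * tmp

Transformed code:
tmp = (print(26) + tmp + factor) * (tmp == idx)
factor = print(26) + idx + tmp - 37 * idx
idx = factor
for factor in idx:
    factor = idx - factor
tmp = tmp * tmp
tmp = idx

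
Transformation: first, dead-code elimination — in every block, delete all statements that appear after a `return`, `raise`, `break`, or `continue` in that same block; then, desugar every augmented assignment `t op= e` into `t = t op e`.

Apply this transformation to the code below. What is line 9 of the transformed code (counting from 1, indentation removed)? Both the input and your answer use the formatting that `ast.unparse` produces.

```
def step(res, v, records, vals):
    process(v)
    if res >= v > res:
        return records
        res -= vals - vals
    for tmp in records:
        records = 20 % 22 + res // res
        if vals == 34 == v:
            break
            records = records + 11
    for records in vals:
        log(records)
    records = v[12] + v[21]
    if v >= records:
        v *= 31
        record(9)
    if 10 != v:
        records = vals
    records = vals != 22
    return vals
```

for records in vals:

Transformed code:
def step(res, v, records, vals):
    process(v)
    if res >= v > res:
        return records
    for tmp in records:
        records = 20 % 22 + res // res
        if vals == 34 == v:
            break
    for records in vals:
        log(records)
    records = v[12] + v[21]
    if v >= records:
        v = v * 31
        record(9)
    if 10 != v:
        records = vals
    records = vals != 22
    return vals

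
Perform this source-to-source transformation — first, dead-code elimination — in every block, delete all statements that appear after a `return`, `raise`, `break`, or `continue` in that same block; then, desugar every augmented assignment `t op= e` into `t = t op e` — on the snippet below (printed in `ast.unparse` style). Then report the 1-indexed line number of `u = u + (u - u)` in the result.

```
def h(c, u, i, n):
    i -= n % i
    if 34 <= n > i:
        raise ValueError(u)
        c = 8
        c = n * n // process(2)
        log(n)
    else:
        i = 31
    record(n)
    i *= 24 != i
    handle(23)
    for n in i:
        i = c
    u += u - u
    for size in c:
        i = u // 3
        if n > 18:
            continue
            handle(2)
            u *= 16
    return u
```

Transformed code:
def h(c, u, i, n):
    i = i - n % i
    if 34 <= n > i:
        raise ValueError(u)
    else:
        i = 31
    record(n)
    i = i * (24 != i)
    handle(23)
    for n in i:
        i = c
    u = u + (u - u)
    for size in c:
        i = u // 3
        if n > 18:
            continue
    return u

12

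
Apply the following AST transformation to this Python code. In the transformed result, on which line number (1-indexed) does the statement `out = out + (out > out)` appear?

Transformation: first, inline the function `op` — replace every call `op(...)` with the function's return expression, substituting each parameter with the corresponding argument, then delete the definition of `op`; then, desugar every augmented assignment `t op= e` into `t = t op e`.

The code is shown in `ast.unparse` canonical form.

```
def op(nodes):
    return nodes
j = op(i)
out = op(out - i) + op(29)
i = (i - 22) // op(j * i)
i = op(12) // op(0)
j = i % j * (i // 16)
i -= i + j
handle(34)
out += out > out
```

Transformed code:
j = i
out = out - i + 29
i = (i - 22) // (j * i)
i = 12 // 0
j = i % j * (i // 16)
i = i - (i + j)
handle(34)
out = out + (out > out)

8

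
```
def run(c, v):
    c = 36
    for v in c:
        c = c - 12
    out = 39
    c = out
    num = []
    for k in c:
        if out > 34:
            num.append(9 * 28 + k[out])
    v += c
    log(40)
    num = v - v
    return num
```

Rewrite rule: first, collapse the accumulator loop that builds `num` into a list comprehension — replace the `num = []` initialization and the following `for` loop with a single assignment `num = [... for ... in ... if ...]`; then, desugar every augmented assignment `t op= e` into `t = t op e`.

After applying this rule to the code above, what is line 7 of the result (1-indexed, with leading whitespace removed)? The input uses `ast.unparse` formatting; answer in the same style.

num = [9 * 28 + k[out] for k in c if out > 34]

Transformed code:
def run(c, v):
    c = 36
    for v in c:
        c = c - 12
    out = 39
    c = out
    num = [9 * 28 + k[out] for k in c if out > 34]
    v = v + c
    log(40)
    num = v - v
    return num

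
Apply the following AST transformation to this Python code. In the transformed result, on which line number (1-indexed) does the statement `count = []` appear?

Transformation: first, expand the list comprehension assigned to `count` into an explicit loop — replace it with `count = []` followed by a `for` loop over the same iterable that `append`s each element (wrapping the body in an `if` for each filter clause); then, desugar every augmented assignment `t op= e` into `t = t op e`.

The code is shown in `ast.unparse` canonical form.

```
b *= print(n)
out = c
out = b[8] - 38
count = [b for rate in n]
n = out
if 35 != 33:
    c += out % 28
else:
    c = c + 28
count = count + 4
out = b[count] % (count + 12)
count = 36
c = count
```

4

Transformed code:
b = b * print(n)
out = c
out = b[8] - 38
count = []
for rate in n:
    count.append(b)
n = out
if 35 != 33:
    c = c + out % 28
else:
    c = c + 28
count = count + 4
out = b[count] % (count + 12)
count = 36
c = count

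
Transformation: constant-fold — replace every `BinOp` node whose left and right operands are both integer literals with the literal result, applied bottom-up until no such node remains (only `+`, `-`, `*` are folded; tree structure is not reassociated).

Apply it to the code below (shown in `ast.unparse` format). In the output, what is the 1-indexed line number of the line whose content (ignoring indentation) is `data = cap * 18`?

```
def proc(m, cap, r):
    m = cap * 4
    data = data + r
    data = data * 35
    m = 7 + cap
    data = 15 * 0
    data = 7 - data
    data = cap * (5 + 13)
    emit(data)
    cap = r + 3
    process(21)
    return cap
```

8

Transformed code:
def proc(m, cap, r):
    m = cap * 4
    data = data + r
    data = data * 35
    m = 7 + cap
    data = 0
    data = 7 - data
    data = cap * 18
    emit(data)
    cap = r + 3
    process(21)
    return cap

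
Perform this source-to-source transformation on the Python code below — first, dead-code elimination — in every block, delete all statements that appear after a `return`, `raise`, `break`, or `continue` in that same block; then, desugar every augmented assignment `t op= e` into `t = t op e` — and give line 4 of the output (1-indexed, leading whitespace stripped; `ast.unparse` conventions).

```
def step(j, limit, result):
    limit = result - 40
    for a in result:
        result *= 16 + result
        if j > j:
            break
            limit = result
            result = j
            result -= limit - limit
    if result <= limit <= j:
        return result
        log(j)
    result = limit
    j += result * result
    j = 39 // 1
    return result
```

Transformed code:
def step(j, limit, result):
    limit = result - 40
    for a in result:
        result = result * (16 + result)
        if j > j:
            break
    if result <= limit <= j:
        return result
    result = limit
    j = j + result * result
    j = 39 // 1
    return result

result = result * (16 + result)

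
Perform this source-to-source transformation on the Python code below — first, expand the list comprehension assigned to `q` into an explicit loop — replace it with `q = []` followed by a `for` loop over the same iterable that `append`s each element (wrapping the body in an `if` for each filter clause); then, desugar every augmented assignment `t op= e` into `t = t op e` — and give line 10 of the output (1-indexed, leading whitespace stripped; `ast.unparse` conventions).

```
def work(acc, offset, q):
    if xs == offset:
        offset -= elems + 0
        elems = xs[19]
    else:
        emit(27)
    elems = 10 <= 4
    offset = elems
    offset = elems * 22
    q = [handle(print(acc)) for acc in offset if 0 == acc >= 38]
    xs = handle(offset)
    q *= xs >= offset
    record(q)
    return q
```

q = []

Transformed code:
def work(acc, offset, q):
    if xs == offset:
        offset = offset - (elems + 0)
        elems = xs[19]
    else:
        emit(27)
    elems = 10 <= 4
    offset = elems
    offset = elems * 22
    q = []
    for acc in offset:
        if 0 == acc >= 38:
            q.append(handle(print(acc)))
    xs = handle(offset)
    q = q * (xs >= offset)
    record(q)
    return q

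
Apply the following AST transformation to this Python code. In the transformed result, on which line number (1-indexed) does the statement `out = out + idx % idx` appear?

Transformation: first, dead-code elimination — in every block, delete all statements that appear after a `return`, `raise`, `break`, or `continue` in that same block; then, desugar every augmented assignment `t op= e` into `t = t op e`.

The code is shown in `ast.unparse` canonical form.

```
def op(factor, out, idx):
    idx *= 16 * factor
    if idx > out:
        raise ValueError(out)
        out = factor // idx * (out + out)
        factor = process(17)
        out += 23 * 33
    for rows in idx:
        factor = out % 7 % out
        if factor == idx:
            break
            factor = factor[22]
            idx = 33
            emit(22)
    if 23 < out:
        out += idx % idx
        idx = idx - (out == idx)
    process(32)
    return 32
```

Transformed code:
def op(factor, out, idx):
    idx = idx * (16 * factor)
    if idx > out:
        raise ValueError(out)
    for rows in idx:
        factor = out % 7 % out
        if factor == idx:
            break
    if 23 < out:
        out = out + idx % idx
        idx = idx - (out == idx)
    process(32)
    return 32

10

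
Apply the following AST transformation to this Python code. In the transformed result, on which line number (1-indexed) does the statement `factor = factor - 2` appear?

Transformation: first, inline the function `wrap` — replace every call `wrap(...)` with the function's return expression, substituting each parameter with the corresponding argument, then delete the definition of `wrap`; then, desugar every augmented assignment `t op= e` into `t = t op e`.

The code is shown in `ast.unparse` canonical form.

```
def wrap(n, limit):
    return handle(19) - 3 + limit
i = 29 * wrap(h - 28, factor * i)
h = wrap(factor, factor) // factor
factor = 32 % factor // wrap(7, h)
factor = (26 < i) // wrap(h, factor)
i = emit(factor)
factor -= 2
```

6

Transformed code:
i = 29 * (handle(19) - 3 + factor * i)
h = (handle(19) - 3 + factor) // factor
factor = 32 % factor // (handle(19) - 3 + h)
factor = (26 < i) // (handle(19) - 3 + factor)
i = emit(factor)
factor = factor - 2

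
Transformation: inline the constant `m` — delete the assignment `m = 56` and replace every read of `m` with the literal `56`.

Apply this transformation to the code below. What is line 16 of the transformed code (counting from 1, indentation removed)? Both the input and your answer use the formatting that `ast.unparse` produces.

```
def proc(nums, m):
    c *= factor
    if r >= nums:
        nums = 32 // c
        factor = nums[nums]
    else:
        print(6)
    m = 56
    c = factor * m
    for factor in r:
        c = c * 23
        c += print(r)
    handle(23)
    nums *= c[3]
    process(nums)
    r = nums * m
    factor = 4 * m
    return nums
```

Transformed code:
def proc(nums, m):
    c *= factor
    if r >= nums:
        nums = 32 // c
        factor = nums[nums]
    else:
        print(6)
    c = factor * 56
    for factor in r:
        c = c * 23
        c += print(r)
    handle(23)
    nums *= c[3]
    process(nums)
    r = nums * 56
    factor = 4 * 56
    return nums

factor = 4 * 56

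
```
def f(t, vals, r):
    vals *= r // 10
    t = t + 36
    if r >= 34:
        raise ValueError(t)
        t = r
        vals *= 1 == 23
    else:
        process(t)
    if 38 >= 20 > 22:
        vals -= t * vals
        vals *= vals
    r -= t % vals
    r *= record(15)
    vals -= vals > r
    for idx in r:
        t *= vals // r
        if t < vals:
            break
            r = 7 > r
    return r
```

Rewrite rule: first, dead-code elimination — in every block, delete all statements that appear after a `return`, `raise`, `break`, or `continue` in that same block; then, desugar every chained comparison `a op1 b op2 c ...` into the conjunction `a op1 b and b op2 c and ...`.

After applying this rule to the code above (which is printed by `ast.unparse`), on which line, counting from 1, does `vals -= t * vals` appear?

9

Transformed code:
def f(t, vals, r):
    vals *= r // 10
    t = t + 36
    if r >= 34:
        raise ValueError(t)
    else:
        process(t)
    if 38 >= 20 and 20 > 22:
        vals -= t * vals
        vals *= vals
    r -= t % vals
    r *= record(15)
    vals -= vals > r
    for idx in r:
        t *= vals // r
        if t < vals:
            break
    return r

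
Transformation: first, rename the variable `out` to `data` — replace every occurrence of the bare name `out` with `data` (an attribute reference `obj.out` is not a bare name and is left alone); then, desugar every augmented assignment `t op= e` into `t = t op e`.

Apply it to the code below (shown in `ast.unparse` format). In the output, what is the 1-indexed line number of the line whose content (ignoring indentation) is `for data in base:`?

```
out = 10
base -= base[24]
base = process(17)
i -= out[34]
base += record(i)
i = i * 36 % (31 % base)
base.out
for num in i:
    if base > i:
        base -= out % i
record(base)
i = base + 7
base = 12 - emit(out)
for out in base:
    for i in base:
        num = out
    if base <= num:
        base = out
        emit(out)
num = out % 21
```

14

Transformed code:
data = 10
base = base - base[24]
base = process(17)
i = i - data[34]
base = base + record(i)
i = i * 36 % (31 % base)
base.out
for num in i:
    if base > i:
        base = base - data % i
record(base)
i = base + 7
base = 12 - emit(data)
for data in base:
    for i in base:
        num = data
    if base <= num:
        base = data
        emit(data)
num = data % 21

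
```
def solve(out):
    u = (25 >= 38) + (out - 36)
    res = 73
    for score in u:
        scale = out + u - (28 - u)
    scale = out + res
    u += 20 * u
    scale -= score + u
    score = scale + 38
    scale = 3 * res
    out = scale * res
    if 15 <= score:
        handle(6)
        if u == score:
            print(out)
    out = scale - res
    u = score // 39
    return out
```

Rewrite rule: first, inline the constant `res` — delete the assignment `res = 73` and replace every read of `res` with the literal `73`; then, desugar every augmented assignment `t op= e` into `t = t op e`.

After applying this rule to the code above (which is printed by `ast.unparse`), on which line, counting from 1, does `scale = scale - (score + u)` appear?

7

Transformed code:
def solve(out):
    u = (25 >= 38) + (out - 36)
    for score in u:
        scale = out + u - (28 - u)
    scale = out + 73
    u = u + 20 * u
    scale = scale - (score + u)
    score = scale + 38
    scale = 3 * 73
    out = scale * 73
    if 15 <= score:
        handle(6)
        if u == score:
            print(out)
    out = scale - 73
    u = score // 39
    return out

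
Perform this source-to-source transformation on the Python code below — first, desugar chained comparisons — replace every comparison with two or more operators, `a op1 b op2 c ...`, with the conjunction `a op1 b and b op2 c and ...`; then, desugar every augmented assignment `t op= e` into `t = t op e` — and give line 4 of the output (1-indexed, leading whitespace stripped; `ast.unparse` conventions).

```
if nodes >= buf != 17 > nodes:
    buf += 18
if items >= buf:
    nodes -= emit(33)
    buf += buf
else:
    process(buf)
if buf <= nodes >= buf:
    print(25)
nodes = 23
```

Transformed code:
if nodes >= buf and buf != 17 and (17 > nodes):
    buf = buf + 18
if items >= buf:
    nodes = nodes - emit(33)
    buf = buf + buf
else:
    process(buf)
if buf <= nodes and nodes >= buf:
    print(25)
nodes = 23

nodes = nodes - emit(33)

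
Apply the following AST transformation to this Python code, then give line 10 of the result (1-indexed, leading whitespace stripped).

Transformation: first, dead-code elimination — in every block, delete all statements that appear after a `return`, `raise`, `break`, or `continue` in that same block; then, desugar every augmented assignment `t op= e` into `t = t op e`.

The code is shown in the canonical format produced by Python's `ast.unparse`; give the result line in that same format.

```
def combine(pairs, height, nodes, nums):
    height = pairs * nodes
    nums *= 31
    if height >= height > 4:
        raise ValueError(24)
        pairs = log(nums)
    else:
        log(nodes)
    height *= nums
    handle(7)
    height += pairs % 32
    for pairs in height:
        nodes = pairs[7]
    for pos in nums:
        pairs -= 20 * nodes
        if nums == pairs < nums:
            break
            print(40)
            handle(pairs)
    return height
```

Transformed code:
def combine(pairs, height, nodes, nums):
    height = pairs * nodes
    nums = nums * 31
    if height >= height > 4:
        raise ValueError(24)
    else:
        log(nodes)
    height = height * nums
    handle(7)
    height = height + pairs % 32
    for pairs in height:
        nodes = pairs[7]
    for pos in nums:
        pairs = pairs - 20 * nodes
        if nums == pairs < nums:
            break
    return height

height = height + pairs % 32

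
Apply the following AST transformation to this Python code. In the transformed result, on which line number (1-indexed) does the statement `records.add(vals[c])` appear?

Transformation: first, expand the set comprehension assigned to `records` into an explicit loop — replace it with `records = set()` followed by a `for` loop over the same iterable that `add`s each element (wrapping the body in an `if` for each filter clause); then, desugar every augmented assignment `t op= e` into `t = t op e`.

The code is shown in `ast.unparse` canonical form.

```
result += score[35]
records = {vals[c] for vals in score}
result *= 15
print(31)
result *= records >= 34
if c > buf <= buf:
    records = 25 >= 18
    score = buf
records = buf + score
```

Transformed code:
result = result + score[35]
records = set()
for vals in score:
    records.add(vals[c])
result = result * 15
print(31)
result = result * (records >= 34)
if c > buf <= buf:
    records = 25 >= 18
    score = buf
records = buf + score

4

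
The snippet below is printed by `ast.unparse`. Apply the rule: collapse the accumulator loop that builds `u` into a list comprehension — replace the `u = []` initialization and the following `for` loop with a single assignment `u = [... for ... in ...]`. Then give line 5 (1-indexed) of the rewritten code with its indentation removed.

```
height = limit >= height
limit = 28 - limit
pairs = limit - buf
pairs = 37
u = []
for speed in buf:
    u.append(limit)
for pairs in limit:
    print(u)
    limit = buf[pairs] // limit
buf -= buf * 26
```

u = [limit for speed in buf]

Transformed code:
height = limit >= height
limit = 28 - limit
pairs = limit - buf
pairs = 37
u = [limit for speed in buf]
for pairs in limit:
    print(u)
    limit = buf[pairs] // limit
buf -= buf * 26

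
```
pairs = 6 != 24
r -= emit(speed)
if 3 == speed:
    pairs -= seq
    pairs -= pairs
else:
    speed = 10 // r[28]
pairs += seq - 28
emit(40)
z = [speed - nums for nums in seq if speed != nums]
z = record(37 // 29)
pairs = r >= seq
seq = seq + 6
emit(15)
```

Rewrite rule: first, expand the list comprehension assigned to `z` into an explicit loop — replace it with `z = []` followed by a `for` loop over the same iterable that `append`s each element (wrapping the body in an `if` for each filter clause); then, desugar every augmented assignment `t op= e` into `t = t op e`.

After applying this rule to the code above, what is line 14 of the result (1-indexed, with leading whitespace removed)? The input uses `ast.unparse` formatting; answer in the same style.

z = record(37 // 29)

Transformed code:
pairs = 6 != 24
r = r - emit(speed)
if 3 == speed:
    pairs = pairs - seq
    pairs = pairs - pairs
else:
    speed = 10 // r[28]
pairs = pairs + (seq - 28)
emit(40)
z = []
for nums in seq:
    if speed != nums:
        z.append(speed - nums)
z = record(37 // 29)
pairs = r >= seq
seq = seq + 6
emit(15)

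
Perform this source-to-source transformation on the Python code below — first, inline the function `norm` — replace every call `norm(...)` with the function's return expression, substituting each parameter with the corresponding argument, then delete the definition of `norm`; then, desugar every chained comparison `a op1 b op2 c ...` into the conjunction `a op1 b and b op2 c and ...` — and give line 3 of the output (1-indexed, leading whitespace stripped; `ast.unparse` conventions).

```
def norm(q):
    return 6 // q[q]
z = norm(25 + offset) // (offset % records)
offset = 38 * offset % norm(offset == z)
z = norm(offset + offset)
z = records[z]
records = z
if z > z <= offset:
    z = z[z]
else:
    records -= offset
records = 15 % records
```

z = 6 // (offset + offset)[offset + offset]

Transformed code:
z = 6 // (25 + offset)[25 + offset] // (offset % records)
offset = 38 * offset % (6 // (offset == z)[offset == z])
z = 6 // (offset + offset)[offset + offset]
z = records[z]
records = z
if z > z and z <= offset:
    z = z[z]
else:
    records -= offset
records = 15 % records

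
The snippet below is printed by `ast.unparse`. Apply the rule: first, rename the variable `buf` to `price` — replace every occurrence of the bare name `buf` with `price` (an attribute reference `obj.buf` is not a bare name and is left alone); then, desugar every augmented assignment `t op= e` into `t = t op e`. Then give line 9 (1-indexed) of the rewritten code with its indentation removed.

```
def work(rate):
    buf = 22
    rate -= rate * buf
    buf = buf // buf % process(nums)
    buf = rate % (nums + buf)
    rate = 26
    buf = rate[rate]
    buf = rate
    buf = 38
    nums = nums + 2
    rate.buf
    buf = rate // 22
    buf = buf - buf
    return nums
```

Transformed code:
def work(rate):
    price = 22
    rate = rate - rate * price
    price = price // price % process(nums)
    price = rate % (nums + price)
    rate = 26
    price = rate[rate]
    price = rate
    price = 38
    nums = nums + 2
    rate.buf
    price = rate // 22
    price = price - price
    return nums

price = 38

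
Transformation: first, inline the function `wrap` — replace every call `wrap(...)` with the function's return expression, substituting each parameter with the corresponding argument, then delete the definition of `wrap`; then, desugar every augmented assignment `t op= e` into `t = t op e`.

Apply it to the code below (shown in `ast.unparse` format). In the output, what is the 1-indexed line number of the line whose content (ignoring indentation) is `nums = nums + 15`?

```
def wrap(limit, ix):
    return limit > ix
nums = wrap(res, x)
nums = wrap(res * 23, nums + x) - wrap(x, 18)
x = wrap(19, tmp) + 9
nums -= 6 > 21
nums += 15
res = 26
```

5

Transformed code:
nums = res > x
nums = (res * 23 > nums + x) - (x > 18)
x = (19 > tmp) + 9
nums = nums - (6 > 21)
nums = nums + 15
res = 26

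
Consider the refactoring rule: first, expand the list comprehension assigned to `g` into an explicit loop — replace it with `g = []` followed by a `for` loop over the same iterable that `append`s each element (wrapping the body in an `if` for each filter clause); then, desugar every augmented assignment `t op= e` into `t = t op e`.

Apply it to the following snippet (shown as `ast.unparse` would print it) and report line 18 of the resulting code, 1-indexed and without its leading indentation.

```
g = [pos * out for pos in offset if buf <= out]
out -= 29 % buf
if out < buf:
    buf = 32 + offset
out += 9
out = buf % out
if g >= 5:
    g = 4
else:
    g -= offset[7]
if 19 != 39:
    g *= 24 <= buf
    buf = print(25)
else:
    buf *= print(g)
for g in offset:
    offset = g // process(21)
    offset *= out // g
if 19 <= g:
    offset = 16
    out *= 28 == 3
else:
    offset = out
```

buf = buf * print(g)

Transformed code:
g = []
for pos in offset:
    if buf <= out:
        g.append(pos * out)
out = out - 29 % buf
if out < buf:
    buf = 32 + offset
out = out + 9
out = buf % out
if g >= 5:
    g = 4
else:
    g = g - offset[7]
if 19 != 39:
    g = g * (24 <= buf)
    buf = print(25)
else:
    buf = buf * print(g)
for g in offset:
    offset = g // process(21)
    offset = offset * (out // g)
if 19 <= g:
    offset = 16
    out = out * (28 == 3)
else:
    offset = out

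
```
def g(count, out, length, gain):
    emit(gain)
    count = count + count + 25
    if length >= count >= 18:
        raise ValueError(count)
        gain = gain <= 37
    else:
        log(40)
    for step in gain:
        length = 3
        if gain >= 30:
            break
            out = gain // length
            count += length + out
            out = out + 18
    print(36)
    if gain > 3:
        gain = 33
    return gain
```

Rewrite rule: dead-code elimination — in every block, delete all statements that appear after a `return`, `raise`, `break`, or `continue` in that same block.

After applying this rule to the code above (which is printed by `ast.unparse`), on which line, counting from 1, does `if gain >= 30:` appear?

10

Transformed code:
def g(count, out, length, gain):
    emit(gain)
    count = count + count + 25
    if length >= count >= 18:
        raise ValueError(count)
    else:
        log(40)
    for step in gain:
        length = 3
        if gain >= 30:
            break
    print(36)
    if gain > 3:
        gain = 33
    return gain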